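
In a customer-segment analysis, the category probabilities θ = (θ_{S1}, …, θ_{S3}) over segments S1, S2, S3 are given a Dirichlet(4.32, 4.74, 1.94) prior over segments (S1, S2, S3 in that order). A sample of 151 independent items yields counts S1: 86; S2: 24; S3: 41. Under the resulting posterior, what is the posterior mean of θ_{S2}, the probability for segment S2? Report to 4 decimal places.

0.1774

The Dirichlet prior is conjugate to the Multinomial likelihood: each posterior αⱼ = prior αⱼ + observed count nⱼ.
Posterior concentration: (90.32, 28.74, 42.94), total = 162.00.
E[θ_{S2}|data] = α_{S2}/Σα = 28.74/162.00 = 0.1774.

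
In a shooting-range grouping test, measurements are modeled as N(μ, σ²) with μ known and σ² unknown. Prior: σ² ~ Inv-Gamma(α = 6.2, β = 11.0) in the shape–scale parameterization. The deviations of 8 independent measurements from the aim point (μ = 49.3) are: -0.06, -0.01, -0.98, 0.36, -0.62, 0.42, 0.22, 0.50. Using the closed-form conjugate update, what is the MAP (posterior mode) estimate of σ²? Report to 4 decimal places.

1.0693

With known mean μ and an Inverse-Gamma(α, β) prior on σ², the Normal likelihood is conjugate: posterior is Inv-Gamma(α + n/2, β + Σ(xᵢ−μ)²/2).
Σ(xᵢ−μ)² = (-0.06)² + (-0.01)² + (-0.98)² + (0.36)² + (-0.62)² + (0.42)² + (0.22)² + (0.50)² = 1.9529.
Posterior: Inv-Gamma(6.2 + 8/2, 11.0 + 1.9529/2) = Inv-Gamma(10.20, 11.97645).
Mode = β/(α+1) = 11.97645/11.20 = 1.0693.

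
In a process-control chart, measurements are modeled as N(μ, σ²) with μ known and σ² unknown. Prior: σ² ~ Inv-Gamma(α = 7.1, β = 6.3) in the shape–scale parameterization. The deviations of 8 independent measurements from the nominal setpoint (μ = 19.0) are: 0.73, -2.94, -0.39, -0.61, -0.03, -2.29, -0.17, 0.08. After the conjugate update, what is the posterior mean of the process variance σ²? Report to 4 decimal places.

1.3654

With known mean μ and an Inverse-Gamma(α, β) prior on σ², the Normal likelihood is conjugate: posterior is Inv-Gamma(α + n/2, β + Σ(xᵢ−μ)²/2).
Σ(xᵢ−μ)² = (0.73)² + (-2.94)² + (-0.39)² + (-0.61)² + (-0.03)² + (-2.29)² + (-0.17)² + (0.08)² = 14.9810.
Posterior: Inv-Gamma(7.1 + 8/2, 6.3 + 14.9810/2) = Inv-Gamma(11.10, 13.79050).
E[σ²|data] = β/(α−1) = 13.79050/10.10 = 1.3654.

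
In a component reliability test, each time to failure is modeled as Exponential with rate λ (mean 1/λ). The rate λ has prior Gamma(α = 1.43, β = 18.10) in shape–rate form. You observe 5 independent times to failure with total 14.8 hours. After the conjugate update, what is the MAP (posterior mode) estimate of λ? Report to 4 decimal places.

0.1650

With a Gamma(shape α, rate β) prior on the exponential rate λ, the posterior after n observations with total T = Σxᵢ is Gamma(α+n, β+T).
Posterior: Gamma(1.43+5, 18.10+14.8) = Gamma(6.43, 32.90).
Mode = (α−1)/β = 0.1650.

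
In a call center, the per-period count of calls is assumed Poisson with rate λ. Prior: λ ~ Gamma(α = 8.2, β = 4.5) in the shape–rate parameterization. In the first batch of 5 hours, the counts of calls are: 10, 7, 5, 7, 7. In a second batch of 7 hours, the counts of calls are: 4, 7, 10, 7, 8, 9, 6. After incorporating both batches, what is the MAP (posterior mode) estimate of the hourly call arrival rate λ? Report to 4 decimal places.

With a Gamma(shape α, rate β) prior, the Poisson likelihood is conjugate: the posterior is Gamma(α + ΣXᵢ, β + n).
Batch 1: sum of counts S = 36 over n = 5 hours.
After batch 1: Gamma(α+S, β+n) = Gamma(8.2+36, 4.5+5) = Gamma(44.2, 9.5).
Batch 2: sum of counts S = 51 over n = 7 hours.
After batch 2: Gamma(α+S, β+n) = Gamma(44.2+51, 9.5+7) = Gamma(95.2, 16.5).
Mode of Gamma(α,β) for α≥1 is (α−1)/β = 94.2/16.5 = 5.7091.

5.7091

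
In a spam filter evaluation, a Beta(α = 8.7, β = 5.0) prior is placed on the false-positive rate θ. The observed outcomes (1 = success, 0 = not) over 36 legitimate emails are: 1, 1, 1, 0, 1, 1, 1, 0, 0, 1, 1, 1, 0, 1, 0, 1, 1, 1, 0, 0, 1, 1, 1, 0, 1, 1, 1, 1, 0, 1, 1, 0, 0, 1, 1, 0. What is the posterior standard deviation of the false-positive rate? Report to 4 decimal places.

The Beta prior is conjugate to a Binomial/Bernoulli likelihood; the update adds successes to α and failures to β.
Posterior: Beta(α+k, β+n−k) = Beta(8.7+24, 5.0+12) = Beta(32.7, 17.0).
Var = αβ/((α+β)²(α+β+1)) = 32.7·17.0/(49.7²·50.7) = 0.00443891; SD = √0.00443891 = 0.0666.

0.0666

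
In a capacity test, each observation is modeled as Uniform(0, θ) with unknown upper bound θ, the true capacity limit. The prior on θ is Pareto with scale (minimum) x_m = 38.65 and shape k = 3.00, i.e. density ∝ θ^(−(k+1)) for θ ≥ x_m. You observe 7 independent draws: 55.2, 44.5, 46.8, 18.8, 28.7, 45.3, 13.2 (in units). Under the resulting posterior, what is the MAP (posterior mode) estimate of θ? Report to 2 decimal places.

55.20

A Pareto(scale x_m, shape k) prior on the upper bound θ of Uniform(0, θ) is conjugate: posterior is Pareto(max(x_m, max xᵢ), k + n).
Sample maximum = 55.2; prior scale x_m = 38.65 → posterior scale = max = 55.20.
Posterior shape = 3.00 + 7 = 10.00.
The Pareto density is decreasing on [x_m, ∞), so the mode is x_m = 55.20.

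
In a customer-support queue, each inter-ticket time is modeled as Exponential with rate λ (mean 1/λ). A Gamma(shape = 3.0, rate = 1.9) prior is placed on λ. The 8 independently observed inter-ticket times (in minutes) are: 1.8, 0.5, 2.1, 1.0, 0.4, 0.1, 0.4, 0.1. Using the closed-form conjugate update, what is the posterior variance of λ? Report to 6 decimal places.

0.159675

With a Gamma(shape α, rate β) prior on the exponential rate λ, the posterior after n observations with total T = Σxᵢ is Gamma(α+n, β+T).
Sum of observations T = 6.4 minutes; n = 8.
Posterior: Gamma(3.0+8, 1.9+6.4) = Gamma(11.0, 8.3).
Var = α/β² = 0.159675.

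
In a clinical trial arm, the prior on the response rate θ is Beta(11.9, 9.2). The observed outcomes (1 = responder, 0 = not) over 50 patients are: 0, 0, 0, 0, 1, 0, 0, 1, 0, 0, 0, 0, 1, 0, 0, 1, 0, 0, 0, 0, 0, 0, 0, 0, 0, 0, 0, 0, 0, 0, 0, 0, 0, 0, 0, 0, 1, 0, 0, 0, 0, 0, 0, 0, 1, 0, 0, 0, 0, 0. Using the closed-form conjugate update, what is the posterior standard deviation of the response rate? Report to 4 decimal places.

The Beta prior is conjugate to a Binomial/Bernoulli likelihood; the update adds successes to α and failures to β.
Posterior: Beta(α+k, β+n−k) = Beta(11.9+6, 9.2+44) = Beta(17.9, 53.2).
Var = αβ/((α+β)²(α+β+1)) = 17.9·53.2/(71.1²·72.1) = 0.00261270; SD = √0.00261270 = 0.0511.

0.0511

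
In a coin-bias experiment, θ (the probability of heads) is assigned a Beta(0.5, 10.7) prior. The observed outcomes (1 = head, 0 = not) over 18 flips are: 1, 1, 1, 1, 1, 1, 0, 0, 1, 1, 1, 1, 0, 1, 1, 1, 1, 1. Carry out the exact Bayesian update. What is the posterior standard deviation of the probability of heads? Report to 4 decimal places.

0.0908

The Beta prior is conjugate to a Binomial/Bernoulli likelihood; the update adds successes to α and failures to β.
Posterior: Beta(α+k, β+n−k) = Beta(0.5+15, 10.7+3) = Beta(15.5, 13.7).
Var = αβ/((α+β)²(α+β+1)) = 15.5·13.7/(29.2²·30.2) = 0.00824669; SD = √0.00824669 = 0.0908.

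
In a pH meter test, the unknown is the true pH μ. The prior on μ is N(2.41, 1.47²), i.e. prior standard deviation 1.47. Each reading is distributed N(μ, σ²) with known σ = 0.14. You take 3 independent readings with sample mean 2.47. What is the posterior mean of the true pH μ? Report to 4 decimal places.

For Normal data with known variance σ², a Normal(μ₀, σ₀²) prior on μ is conjugate. Posterior precision = 1/σ₀² + n/σ²; posterior mean is the precision-weighted average of μ₀ and x̄.
n·x̄ = 3·2.47 = 7.41.
σ₀² = 1.47² = 2.1609, σ² = 0.14² = 0.0196; σ² + n·σ₀² = 0.0196 + 3·2.1609 = 6.5023.
Posterior mean = (μ₀/σ₀² + n·x̄/σ²)/(1/σ₀² + n/σ²) = (σ²·μ₀ + σ₀²·n·x̄)/(σ² + n·σ₀²) = (0.0196·2.41 + 2.1609·7.41)/6.5023 = 16.059505/6.5023 = 2.4698.

2.4698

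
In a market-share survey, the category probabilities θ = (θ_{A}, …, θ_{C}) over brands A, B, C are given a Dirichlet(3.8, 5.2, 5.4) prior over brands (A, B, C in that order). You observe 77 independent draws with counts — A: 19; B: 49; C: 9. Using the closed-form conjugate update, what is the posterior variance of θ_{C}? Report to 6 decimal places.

0.001436

The Dirichlet prior is conjugate to the Multinomial likelihood: each posterior αⱼ = prior αⱼ + observed count nⱼ.
Posterior concentration: (22.8, 54.2, 14.4), total = 91.4.
Var[θ_j] = α_j(Σα−α_j)/((Σα)²(Σα+1)) = 14.4·77.0/(91.4²·92.4) = 0.001436.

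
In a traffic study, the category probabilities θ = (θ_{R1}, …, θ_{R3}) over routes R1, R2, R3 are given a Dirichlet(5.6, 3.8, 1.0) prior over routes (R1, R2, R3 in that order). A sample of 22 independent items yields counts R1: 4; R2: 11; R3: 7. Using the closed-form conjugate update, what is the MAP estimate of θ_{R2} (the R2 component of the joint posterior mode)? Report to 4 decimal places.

The Dirichlet prior is conjugate to the Multinomial likelihood: each posterior αⱼ = prior αⱼ + observed count nⱼ.
Posterior concentration: (9.6, 14.8, 8.0), total = 32.4.
Joint mode component: (α_{R2}−1)/(Σα−K) = 13.8/29.4 = 0.4694.

0.4694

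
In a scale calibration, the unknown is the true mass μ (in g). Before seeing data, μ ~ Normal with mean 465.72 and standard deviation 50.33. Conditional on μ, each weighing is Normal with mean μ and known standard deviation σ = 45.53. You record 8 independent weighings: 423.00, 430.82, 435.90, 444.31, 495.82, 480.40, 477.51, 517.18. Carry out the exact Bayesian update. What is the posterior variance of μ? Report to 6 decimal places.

For Normal data with known variance σ², a Normal(μ₀, σ₀²) prior on μ is conjugate. Posterior precision = 1/σ₀² + n/σ²; posterior mean is the precision-weighted average of μ₀ and x̄.
σ₀² = 50.33² = 2533.1089, σ² = 45.53² = 2072.9809; σ² + n·σ₀² = 2072.9809 + 8·2533.1089 = 22337.8521.
Posterior precision = 1/σ₀² + n/σ² = 1/2533.1089 + 8/2072.9809 = (σ² + n·σ₀²)/(σ₀²σ²) = 22337.8521/(2533.1089·2072.9809); posterior variance σₙ² = σ₀²σ²/(σ² + n·σ₀²) = 2533.1089·2072.9809/22337.8521 = 235.075707.

235.075707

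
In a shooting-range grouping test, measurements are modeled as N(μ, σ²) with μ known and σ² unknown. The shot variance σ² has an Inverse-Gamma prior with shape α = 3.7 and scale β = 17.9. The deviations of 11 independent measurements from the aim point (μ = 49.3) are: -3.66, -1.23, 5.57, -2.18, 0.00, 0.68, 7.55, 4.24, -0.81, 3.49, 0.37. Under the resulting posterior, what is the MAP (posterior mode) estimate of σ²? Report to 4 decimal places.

8.5736

With known mean μ and an Inverse-Gamma(α, β) prior on σ², the Normal likelihood is conjugate: posterior is Inv-Gamma(α + n/2, β + Σ(xᵢ−μ)²/2).
Σ(xᵢ−μ)² = (-3.66)² + (-1.23)² + (5.57)² + (-2.18)² + (0.00)² + (0.68)² + (7.55)² + (4.24)² + (-0.81)² + (3.49)² + (0.37)² = 139.1014.
Posterior: Inv-Gamma(3.7 + 11/2, 17.9 + 139.1014/2) = Inv-Gamma(9.20, 87.45070).
Mode = β/(α+1) = 87.45070/10.20 = 8.5736.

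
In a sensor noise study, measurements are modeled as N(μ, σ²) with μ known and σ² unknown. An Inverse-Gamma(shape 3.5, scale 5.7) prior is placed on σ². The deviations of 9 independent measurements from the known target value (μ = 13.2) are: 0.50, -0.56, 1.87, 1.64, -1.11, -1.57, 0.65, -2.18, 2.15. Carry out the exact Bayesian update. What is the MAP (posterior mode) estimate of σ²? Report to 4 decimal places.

With known mean μ and an Inverse-Gamma(α, β) prior on σ², the Normal likelihood is conjugate: posterior is Inv-Gamma(α + n/2, β + Σ(xᵢ−μ)²/2).
Σ(xᵢ−μ)² = (0.50)² + (-0.56)² + (1.87)² + (1.64)² + (-1.11)² + (-1.57)² + (0.65)² + (-2.18)² + (2.15)² = 20.2445.
Posterior: Inv-Gamma(3.5 + 9/2, 5.7 + 20.2445/2) = Inv-Gamma(8.00, 15.82225).
Mode = β/(α+1) = 15.82225/9.00 = 1.7580.

1.7580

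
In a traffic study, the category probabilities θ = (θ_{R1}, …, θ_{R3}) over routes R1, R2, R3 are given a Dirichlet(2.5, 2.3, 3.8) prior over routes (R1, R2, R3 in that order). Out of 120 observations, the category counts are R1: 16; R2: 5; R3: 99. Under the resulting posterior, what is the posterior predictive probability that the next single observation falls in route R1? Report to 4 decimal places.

0.1439

The Dirichlet prior is conjugate to the Multinomial likelihood: each posterior αⱼ = prior αⱼ + observed count nⱼ.
Posterior concentration: (18.5, 7.3, 102.8), total = 128.6.
P(next = R1 | data) = α_{R1}/Σα = 0.1439.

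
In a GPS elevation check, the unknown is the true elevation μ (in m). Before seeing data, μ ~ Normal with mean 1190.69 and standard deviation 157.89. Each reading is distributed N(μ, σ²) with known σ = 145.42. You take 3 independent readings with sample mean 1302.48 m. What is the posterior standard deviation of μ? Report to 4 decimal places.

For Normal data with known variance σ², a Normal(μ₀, σ₀²) prior on μ is conjugate. Posterior precision = 1/σ₀² + n/σ²; posterior mean is the precision-weighted average of μ₀ and x̄.
σ₀² = 157.89² = 24929.2521, σ² = 145.42² = 21146.9764; σ² + n·σ₀² = 21146.9764 + 3·24929.2521 = 95934.7327.
Posterior precision = 1/σ₀² + n/σ² = 1/24929.2521 + 3/21146.9764 = (σ² + n·σ₀²)/(σ₀²σ²) = 95934.7327/(24929.2521·21146.9764); posterior variance σₙ² = σ₀²σ²/(σ² + n·σ₀²) = 24929.2521·21146.9764/95934.7327 = 5495.176679.
Posterior SD = √σₙ² = √(24929.2521·21146.9764/95934.7327) = 74.1295.

74.1295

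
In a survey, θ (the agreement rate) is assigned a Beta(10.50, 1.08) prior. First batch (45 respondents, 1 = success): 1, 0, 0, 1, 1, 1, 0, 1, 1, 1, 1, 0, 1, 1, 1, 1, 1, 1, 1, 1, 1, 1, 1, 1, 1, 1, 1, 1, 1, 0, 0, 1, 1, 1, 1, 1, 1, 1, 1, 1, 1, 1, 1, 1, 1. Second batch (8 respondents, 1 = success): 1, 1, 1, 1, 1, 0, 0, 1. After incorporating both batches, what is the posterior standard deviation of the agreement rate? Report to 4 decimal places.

The Beta prior is conjugate to a Binomial/Bernoulli likelihood; the update adds successes to α and failures to β.
After batch 1: Beta(10.50+39, 1.08+6) = Beta(49.50, 7.08).
After batch 2: Beta(49.50+6, 7.08+2) = Beta(55.50, 9.08).
Var = αβ/((α+β)²(α+β+1)) = 55.50·9.08/(64.58²·65.58) = 0.00184252; SD = √0.00184252 = 0.0429.

0.0429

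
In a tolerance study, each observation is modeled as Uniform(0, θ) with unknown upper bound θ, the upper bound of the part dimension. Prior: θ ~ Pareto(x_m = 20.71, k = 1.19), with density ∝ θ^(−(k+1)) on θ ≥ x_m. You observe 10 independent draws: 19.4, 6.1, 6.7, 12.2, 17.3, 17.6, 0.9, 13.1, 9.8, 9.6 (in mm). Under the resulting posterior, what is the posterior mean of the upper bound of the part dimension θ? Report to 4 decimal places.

A Pareto(scale x_m, shape k) prior on the upper bound θ of Uniform(0, θ) is conjugate: posterior is Pareto(max(x_m, max xᵢ), k + n).
Sample maximum = 19.4; prior scale x_m = 20.71 → posterior scale = max = 20.71.
Posterior shape = 1.19 + 10 = 11.19.
E[θ|data] = k·x_m/(k−1) = 11.19·20.71/10.19 = 22.7424.

22.7424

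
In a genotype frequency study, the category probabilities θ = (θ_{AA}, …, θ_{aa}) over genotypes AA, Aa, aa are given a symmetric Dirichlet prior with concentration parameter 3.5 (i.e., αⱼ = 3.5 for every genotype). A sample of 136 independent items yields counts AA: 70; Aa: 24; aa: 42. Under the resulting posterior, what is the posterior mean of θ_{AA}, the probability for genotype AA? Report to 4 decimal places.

The Dirichlet prior is conjugate to the Multinomial likelihood: each posterior αⱼ = prior αⱼ + observed count nⱼ.
Posterior concentration: (73.5, 27.5, 45.5), total = 146.5.
E[θ_{AA}|data] = α_{AA}/Σα = 73.5/146.5 = 0.5017.

0.5017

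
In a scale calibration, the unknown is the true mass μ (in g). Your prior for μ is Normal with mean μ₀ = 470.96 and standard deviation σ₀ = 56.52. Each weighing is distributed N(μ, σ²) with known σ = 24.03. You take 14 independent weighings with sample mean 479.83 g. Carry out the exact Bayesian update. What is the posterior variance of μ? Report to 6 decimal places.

For Normal data with known variance σ², a Normal(μ₀, σ₀²) prior on μ is conjugate. Posterior precision = 1/σ₀² + n/σ²; posterior mean is the precision-weighted average of μ₀ and x̄.
σ₀² = 56.52² = 3194.5104, σ² = 24.03² = 577.4409; σ² + n·σ₀² = 577.4409 + 14·3194.5104 = 45300.5865.
Posterior precision = 1/σ₀² + n/σ² = 1/3194.5104 + 14/577.4409 = (σ² + n·σ₀²)/(σ₀²σ²) = 45300.5865/(3194.5104·577.4409); posterior variance σₙ² = σ₀²σ²/(σ² + n·σ₀²) = 3194.5104·577.4409/45300.5865 = 40.720024.

40.720024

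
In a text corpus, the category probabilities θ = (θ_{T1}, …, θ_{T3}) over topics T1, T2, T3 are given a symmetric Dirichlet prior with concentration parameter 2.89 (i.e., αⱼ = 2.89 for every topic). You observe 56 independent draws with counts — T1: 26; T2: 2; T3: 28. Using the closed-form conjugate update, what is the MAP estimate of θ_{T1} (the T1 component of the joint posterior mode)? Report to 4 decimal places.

The Dirichlet prior is conjugate to the Multinomial likelihood: each posterior αⱼ = prior αⱼ + observed count nⱼ.
Posterior concentration: (28.89, 4.89, 30.89), total = 64.67.
Joint mode component: (α_{T1}−1)/(Σα−K) = 27.89/61.67 = 0.4522.

0.4522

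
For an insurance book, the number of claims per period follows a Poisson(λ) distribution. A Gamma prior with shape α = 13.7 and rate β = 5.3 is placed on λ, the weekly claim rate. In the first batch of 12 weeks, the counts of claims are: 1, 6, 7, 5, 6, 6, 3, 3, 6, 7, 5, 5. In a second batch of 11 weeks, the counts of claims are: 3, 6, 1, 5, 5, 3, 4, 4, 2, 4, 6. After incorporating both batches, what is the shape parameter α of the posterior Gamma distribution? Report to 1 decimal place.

116.7

With a Gamma(shape α, rate β) prior, the Poisson likelihood is conjugate: the posterior is Gamma(α + ΣXᵢ, β + n).
Batch 1: sum of counts S = 60 over n = 12 weeks.
After batch 1: Gamma(α+S, β+n) = Gamma(13.7+60, 5.3+12) = Gamma(73.7, 17.3).
Batch 2: sum of counts S = 43 over n = 11 weeks.
After batch 2: Gamma(α+S, β+n) = Gamma(73.7+43, 17.3+11) = Gamma(116.7, 28.3).
Posterior α = 116.7.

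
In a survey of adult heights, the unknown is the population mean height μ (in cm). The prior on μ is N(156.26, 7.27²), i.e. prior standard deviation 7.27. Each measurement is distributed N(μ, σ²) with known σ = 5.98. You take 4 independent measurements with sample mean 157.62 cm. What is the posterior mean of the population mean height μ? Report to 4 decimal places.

For Normal data with known variance σ², a Normal(μ₀, σ₀²) prior on μ is conjugate. Posterior precision = 1/σ₀² + n/σ²; posterior mean is the precision-weighted average of μ₀ and x̄.
n·x̄ = 4·157.62 = 630.48.
σ₀² = 7.27² = 52.8529, σ² = 5.98² = 35.7604; σ² + n·σ₀² = 35.7604 + 4·52.8529 = 247.172.
Posterior mean = (μ₀/σ₀² + n·x̄/σ²)/(1/σ₀² + n/σ²) = (σ²·μ₀ + σ₀²·n·x̄)/(σ² + n·σ₀²) = (35.7604·156.26 + 52.8529·630.48)/247.172 = 38910.616496/247.172 = 157.4232.

157.4232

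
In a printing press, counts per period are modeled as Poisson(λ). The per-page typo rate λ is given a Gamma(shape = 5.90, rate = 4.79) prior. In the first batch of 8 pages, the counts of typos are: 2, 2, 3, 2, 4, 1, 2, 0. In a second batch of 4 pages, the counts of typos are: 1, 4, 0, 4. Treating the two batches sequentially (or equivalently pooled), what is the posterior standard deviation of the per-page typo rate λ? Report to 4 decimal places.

0.3311

With a Gamma(shape α, rate β) prior, the Poisson likelihood is conjugate: the posterior is Gamma(α + ΣXᵢ, β + n).
Batch 1: sum of counts S = 16 over n = 8 pages.
After batch 1: Gamma(α+S, β+n) = Gamma(5.90+16, 4.79+8) = Gamma(21.90, 12.79).
Batch 2: sum of counts S = 9 over n = 4 pages.
After batch 2: Gamma(α+S, β+n) = Gamma(21.90+9, 12.79+4) = Gamma(30.90, 16.79).
SD = √α/β = √30.90/16.79 = 0.3311.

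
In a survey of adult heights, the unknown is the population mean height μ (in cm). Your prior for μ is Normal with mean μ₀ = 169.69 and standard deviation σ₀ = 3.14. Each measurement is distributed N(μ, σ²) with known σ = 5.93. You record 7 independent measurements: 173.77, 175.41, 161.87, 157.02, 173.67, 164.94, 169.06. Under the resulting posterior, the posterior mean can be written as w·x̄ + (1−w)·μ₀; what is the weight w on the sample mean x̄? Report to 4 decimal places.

0.6625

For Normal data with known variance σ², a Normal(μ₀, σ₀²) prior on μ is conjugate. Posterior precision = 1/σ₀² + n/σ²; posterior mean is the precision-weighted average of μ₀ and x̄.
σ₀² = 3.14² = 9.8596, σ² = 5.93² = 35.1649. Prior precision 1/σ₀² = 1/9.8596; data precision n/σ² = 7/35.1649.
w = (n/σ²)/(1/σ₀² + n/σ²) = n·σ₀²/(σ² + n·σ₀²) = 7·9.8596/(35.1649 + 7·9.8596) = 69.0172/104.1821 = 0.6625.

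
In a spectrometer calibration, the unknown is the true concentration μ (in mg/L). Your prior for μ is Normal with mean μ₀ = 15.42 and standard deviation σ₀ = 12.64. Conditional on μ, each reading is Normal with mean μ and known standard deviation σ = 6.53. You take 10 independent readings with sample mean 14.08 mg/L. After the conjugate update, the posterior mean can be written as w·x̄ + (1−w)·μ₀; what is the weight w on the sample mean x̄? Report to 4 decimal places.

0.9740

For Normal data with known variance σ², a Normal(μ₀, σ₀²) prior on μ is conjugate. Posterior precision = 1/σ₀² + n/σ²; posterior mean is the precision-weighted average of μ₀ and x̄.
σ₀² = 12.64² = 159.7696, σ² = 6.53² = 42.6409. Prior precision 1/σ₀² = 1/159.7696; data precision n/σ² = 10/42.6409.
w = (n/σ²)/(1/σ₀² + n/σ²) = n·σ₀²/(σ² + n·σ₀²) = 10·159.7696/(42.6409 + 10·159.7696) = 1597.696/1640.3369 = 0.9740.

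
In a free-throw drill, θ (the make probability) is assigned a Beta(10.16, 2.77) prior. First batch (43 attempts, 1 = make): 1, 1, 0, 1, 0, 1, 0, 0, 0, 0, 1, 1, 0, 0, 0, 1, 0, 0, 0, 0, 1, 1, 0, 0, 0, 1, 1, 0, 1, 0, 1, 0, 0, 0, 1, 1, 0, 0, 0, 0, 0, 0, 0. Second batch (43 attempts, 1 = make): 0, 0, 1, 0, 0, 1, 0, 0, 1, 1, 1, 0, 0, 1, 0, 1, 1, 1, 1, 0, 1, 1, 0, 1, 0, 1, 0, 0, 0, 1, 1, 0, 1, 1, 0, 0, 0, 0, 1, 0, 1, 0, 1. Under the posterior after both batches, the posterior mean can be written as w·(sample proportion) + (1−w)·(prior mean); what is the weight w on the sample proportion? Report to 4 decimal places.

0.8693

The Beta prior is conjugate to a Binomial/Bernoulli likelihood; the update adds successes to α and failures to β.
Total number of attempts: n = 43 + 43 = 86.
Posterior mean = (α₀+k)/(α₀+β₀+n) = [n/(α₀+β₀+n)]·(k/n) + [(α₀+β₀)/(α₀+β₀+n)]·α₀/(α₀+β₀), so only n and the prior enter the weight.
The weight on the data is w = n/(α₀+β₀+n) = 86/(10.16+2.77+86) = 86/98.93 = 0.8693.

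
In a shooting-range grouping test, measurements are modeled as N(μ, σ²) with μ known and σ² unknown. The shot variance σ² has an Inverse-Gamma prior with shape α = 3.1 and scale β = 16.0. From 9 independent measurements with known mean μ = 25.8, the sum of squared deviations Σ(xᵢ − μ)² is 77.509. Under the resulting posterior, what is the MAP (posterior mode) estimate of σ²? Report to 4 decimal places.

6.3668

With known mean μ and an Inverse-Gamma(α, β) prior on σ², the Normal likelihood is conjugate: posterior is Inv-Gamma(α + n/2, β + Σ(xᵢ−μ)²/2).
Posterior: Inv-Gamma(3.1 + 9/2, 16.0 + 77.509/2) = Inv-Gamma(7.60, 54.7545).
Mode = β/(α+1) = 54.7545/8.60 = 6.3668.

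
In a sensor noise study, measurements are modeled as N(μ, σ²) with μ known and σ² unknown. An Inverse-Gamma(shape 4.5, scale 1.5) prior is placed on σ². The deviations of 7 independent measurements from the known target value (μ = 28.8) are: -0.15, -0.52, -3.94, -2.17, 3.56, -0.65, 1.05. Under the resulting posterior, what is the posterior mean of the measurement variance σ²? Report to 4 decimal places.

2.6946

With known mean μ and an Inverse-Gamma(α, β) prior on σ², the Normal likelihood is conjugate: posterior is Inv-Gamma(α + n/2, β + Σ(xᵢ−μ)²/2).
Σ(xᵢ−μ)² = (-0.15)² + (-0.52)² + (-3.94)² + (-2.17)² + (3.56)² + (-0.65)² + (1.05)² = 34.7240.
Posterior: Inv-Gamma(4.5 + 7/2, 1.5 + 34.7240/2) = Inv-Gamma(8.00, 18.86200).
E[σ²|data] = β/(α−1) = 18.86200/7.00 = 2.6946.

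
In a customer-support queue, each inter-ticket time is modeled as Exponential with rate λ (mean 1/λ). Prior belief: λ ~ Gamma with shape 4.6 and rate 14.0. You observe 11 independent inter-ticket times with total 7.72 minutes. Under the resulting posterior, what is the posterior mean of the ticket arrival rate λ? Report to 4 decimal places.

0.7182

With a Gamma(shape α, rate β) prior on the exponential rate λ, the posterior after n observations with total T = Σxᵢ is Gamma(α+n, β+T).
Posterior: Gamma(4.6+11, 14.0+7.72) = Gamma(15.6, 21.72).
Posterior mean of λ = α/β = 15.6/21.72 = 0.7182.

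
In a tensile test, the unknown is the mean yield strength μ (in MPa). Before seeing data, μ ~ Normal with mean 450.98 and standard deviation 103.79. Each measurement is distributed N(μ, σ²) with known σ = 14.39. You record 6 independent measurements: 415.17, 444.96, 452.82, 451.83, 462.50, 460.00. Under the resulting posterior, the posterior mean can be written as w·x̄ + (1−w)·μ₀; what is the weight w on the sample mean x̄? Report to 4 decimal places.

For Normal data with known variance σ², a Normal(μ₀, σ₀²) prior on μ is conjugate. Posterior precision = 1/σ₀² + n/σ²; posterior mean is the precision-weighted average of μ₀ and x̄.
σ₀² = 103.79² = 10772.3641, σ² = 14.39² = 207.0721. Prior precision 1/σ₀² = 1/10772.3641; data precision n/σ² = 6/207.0721.
w = (n/σ²)/(1/σ₀² + n/σ²) = n·σ₀²/(σ² + n·σ₀²) = 6·10772.3641/(207.0721 + 6·10772.3641) = 64634.1846/64841.2567 = 0.9968.

0.9968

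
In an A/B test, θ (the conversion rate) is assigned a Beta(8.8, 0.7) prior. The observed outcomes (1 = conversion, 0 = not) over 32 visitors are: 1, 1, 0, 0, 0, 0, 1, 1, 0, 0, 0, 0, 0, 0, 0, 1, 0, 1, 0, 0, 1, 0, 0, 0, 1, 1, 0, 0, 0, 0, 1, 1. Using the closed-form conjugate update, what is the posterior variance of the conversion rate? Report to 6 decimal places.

0.005870

The Beta prior is conjugate to a Binomial/Bernoulli likelihood; the update adds successes to α and failures to β.
Posterior: Beta(α+k, β+n−k) = Beta(8.8+11, 0.7+21) = Beta(19.8, 21.7).
Var = αβ/((α+β)²(α+β+1)) = 19.8·21.7/(41.5²·42.5) = 0.005870.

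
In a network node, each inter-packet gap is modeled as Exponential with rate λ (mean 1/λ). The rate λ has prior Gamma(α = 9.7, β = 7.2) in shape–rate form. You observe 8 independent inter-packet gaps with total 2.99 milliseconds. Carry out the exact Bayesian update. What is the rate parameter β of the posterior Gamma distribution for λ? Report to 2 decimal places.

10.19

With a Gamma(shape α, rate β) prior on the exponential rate λ, the posterior after n observations with total T = Σxᵢ is Gamma(α+n, β+T).
Posterior: Gamma(9.7+8, 7.2+2.99) = Gamma(17.7, 10.19).
Posterior β = 10.19.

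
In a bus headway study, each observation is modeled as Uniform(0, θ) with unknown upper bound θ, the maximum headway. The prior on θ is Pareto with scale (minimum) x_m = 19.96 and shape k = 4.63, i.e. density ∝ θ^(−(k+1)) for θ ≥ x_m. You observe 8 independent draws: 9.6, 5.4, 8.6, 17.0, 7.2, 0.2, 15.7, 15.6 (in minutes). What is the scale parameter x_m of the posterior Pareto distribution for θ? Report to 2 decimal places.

19.96

A Pareto(scale x_m, shape k) prior on the upper bound θ of Uniform(0, θ) is conjugate: posterior is Pareto(max(x_m, max xᵢ), k + n).
Sample maximum = 17.0; prior scale x_m = 19.96 → posterior scale = max = 19.96.
Posterior shape = 4.63 + 8 = 12.63.
Posterior scale x_m = 19.96.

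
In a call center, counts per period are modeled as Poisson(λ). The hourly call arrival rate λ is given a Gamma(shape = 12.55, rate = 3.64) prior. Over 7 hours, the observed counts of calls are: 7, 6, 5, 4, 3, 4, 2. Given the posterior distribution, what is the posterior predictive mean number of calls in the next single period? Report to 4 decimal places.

With a Gamma(shape α, rate β) prior, the Poisson likelihood is conjugate: the posterior is Gamma(α + ΣXᵢ, β + n).
Sum of counts S = 31 over n = 7 hours.
Posterior: Gamma(α+S, β+n) = Gamma(12.55+31, 3.64+7) = Gamma(43.55, 10.64).
The predictive distribution for one future period is NegBinom with mean α/β = 4.0930.

4.0930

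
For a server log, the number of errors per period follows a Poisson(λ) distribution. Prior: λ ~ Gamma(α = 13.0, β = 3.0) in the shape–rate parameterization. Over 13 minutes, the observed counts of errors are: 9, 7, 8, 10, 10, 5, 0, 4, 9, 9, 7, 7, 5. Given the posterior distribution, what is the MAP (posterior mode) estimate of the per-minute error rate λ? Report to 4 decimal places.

6.3750

With a Gamma(shape α, rate β) prior, the Poisson likelihood is conjugate: the posterior is Gamma(α + ΣXᵢ, β + n).
Sum of counts S = 90 over n = 13 minutes.
Posterior: Gamma(α+S, β+n) = Gamma(13.0+90, 3.0+13) = Gamma(103.0, 16.0).
Mode of Gamma(α,β) for α≥1 is (α−1)/β = 102.0/16.0 = 6.3750.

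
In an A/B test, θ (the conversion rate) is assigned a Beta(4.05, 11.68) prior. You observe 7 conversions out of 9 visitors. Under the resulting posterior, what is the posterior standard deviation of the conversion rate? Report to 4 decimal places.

The Beta prior is conjugate to a Binomial/Bernoulli likelihood; the update adds successes to α and failures to β.
Posterior: Beta(α+k, β+n−k) = Beta(4.05+7, 11.68+2) = Beta(11.05, 13.68).
Var = αβ/((α+β)²(α+β+1)) = 11.05·13.68/(24.73²·25.73) = 0.00960639; SD = √0.00960639 = 0.0980.

0.0980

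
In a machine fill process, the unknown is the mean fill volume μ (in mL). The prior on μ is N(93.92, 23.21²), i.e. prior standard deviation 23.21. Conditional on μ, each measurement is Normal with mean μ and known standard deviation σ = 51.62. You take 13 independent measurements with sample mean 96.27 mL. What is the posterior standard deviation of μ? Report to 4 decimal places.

For Normal data with known variance σ², a Normal(μ₀, σ₀²) prior on μ is conjugate. Posterior precision = 1/σ₀² + n/σ²; posterior mean is the precision-weighted average of μ₀ and x̄.
σ₀² = 23.21² = 538.7041, σ² = 51.62² = 2664.6244; σ² + n·σ₀² = 2664.6244 + 13·538.7041 = 9667.7777.
Posterior precision = 1/σ₀² + n/σ² = 1/538.7041 + 13/2664.6244 = (σ² + n·σ₀²)/(σ₀²σ²) = 9667.7777/(538.7041·2664.6244); posterior variance σₙ² = σ₀²σ²/(σ² + n·σ₀²) = 538.7041·2664.6244/9667.7777 = 148.477151.
Posterior SD = √σₙ² = √(538.7041·2664.6244/9667.7777) = 12.1851.

12.1851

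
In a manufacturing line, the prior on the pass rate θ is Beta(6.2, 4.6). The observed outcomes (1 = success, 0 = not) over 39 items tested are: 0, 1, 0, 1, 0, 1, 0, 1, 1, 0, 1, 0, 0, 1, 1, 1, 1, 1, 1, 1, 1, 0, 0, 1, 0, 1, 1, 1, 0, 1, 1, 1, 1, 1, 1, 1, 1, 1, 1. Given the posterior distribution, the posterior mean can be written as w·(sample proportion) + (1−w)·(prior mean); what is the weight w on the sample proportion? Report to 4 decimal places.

The Beta prior is conjugate to a Binomial/Bernoulli likelihood; the update adds successes to α and failures to β.
Posterior mean = (α₀+k)/(α₀+β₀+n) = [n/(α₀+β₀+n)]·(k/n) + [(α₀+β₀)/(α₀+β₀+n)]·α₀/(α₀+β₀), so only n and the prior enter the weight.
The weight on the data is w = n/(α₀+β₀+n) = 39/(6.2+4.6+39) = 39/49.8 = 0.7831.

0.7831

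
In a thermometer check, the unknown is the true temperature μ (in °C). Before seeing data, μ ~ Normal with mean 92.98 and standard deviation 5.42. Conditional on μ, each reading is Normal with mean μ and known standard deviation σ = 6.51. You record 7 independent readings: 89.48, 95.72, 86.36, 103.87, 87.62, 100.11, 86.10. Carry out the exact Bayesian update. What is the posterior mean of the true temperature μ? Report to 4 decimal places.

92.7905

For Normal data with known variance σ², a Normal(μ₀, σ₀²) prior on μ is conjugate. Posterior precision = 1/σ₀² + n/σ²; posterior mean is the precision-weighted average of μ₀ and x̄.
Σxᵢ = 89.48 + 95.72 + 86.36 + 103.87 + 87.62 + 100.11 + 86.10 = 649.26, so n·x̄ = 649.26.
σ₀² = 5.42² = 29.3764, σ² = 6.51² = 42.3801; σ² + n·σ₀² = 42.3801 + 7·29.3764 = 248.0149.
Posterior mean = (μ₀/σ₀² + n·x̄/σ²)/(1/σ₀² + n/σ²) = (σ²·μ₀ + σ₀²·n·x̄)/(σ² + n·σ₀²) = (42.3801·92.98 + 29.3764·649.26)/248.0149 = 23013.423162/248.0149 = 92.7905.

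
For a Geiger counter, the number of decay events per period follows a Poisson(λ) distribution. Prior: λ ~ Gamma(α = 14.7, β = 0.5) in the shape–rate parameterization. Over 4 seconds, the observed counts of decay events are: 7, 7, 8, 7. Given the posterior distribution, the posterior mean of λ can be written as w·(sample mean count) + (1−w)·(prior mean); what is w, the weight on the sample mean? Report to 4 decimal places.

0.8889

With a Gamma(shape α, rate β) prior, the Poisson likelihood is conjugate: the posterior is Gamma(α + ΣXᵢ, β + n).
Posterior mean = (α₀+S)/(β₀+n) = [n/(β₀+n)]·(S/n) + [β₀/(β₀+n)]·(α₀/β₀), so only n and β₀ enter the weight.
Weight on data w = n/(β₀+n) = 4/(0.5+4) = 4/4.5 = 0.8889.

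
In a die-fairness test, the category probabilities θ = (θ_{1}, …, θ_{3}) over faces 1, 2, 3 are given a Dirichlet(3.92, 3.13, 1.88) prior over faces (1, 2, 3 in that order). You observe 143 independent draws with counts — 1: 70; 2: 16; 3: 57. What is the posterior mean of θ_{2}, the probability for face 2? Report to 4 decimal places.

0.1259

The Dirichlet prior is conjugate to the Multinomial likelihood: each posterior αⱼ = prior αⱼ + observed count nⱼ.
Posterior concentration: (73.92, 19.13, 58.88), total = 151.93.
E[θ_{2}|data] = α_{2}/Σα = 19.13/151.93 = 0.1259.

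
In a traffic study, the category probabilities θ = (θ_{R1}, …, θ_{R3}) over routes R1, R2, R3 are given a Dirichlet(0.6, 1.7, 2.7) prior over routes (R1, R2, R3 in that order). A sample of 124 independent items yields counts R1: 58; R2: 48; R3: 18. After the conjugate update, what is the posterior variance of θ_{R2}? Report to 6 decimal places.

The Dirichlet prior is conjugate to the Multinomial likelihood: each posterior αⱼ = prior αⱼ + observed count nⱼ.
Posterior concentration: (58.6, 49.7, 20.7), total = 129.0.
Var[θ_j] = α_j(Σα−α_j)/((Σα)²(Σα+1)) = 49.7·79.3/(129.0²·130.0) = 0.001822.

0.001822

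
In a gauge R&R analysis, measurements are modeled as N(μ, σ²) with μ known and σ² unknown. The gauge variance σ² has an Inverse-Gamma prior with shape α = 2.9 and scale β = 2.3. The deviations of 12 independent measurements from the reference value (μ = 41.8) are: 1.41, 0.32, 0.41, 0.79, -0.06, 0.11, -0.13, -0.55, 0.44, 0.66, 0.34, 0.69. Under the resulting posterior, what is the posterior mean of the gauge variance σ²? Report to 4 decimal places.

With known mean μ and an Inverse-Gamma(α, β) prior on σ², the Normal likelihood is conjugate: posterior is Inv-Gamma(α + n/2, β + Σ(xᵢ−μ)²/2).
Σ(xᵢ−μ)² = (1.41)² + (0.32)² + (0.41)² + (0.79)² + (-0.06)² + (0.11)² + (-0.13)² + (-0.55)² + (0.44)² + (0.66)² + (0.34)² + (0.69)² = 4.4387.
Posterior: Inv-Gamma(2.9 + 12/2, 2.3 + 4.4387/2) = Inv-Gamma(8.90, 4.51935).
E[σ²|data] = β/(α−1) = 4.51935/7.90 = 0.5721.

0.5721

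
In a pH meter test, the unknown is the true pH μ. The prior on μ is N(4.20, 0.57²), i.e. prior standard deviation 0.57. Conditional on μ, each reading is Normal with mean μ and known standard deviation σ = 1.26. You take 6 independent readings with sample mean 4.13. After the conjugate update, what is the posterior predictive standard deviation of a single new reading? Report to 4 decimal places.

1.3166

For Normal data with known variance σ², a Normal(μ₀, σ₀²) prior on μ is conjugate. Posterior precision = 1/σ₀² + n/σ²; posterior mean is the precision-weighted average of μ₀ and x̄.
σ₀² = 0.57² = 0.3249, σ² = 1.26² = 1.5876; σ² + n·σ₀² = 1.5876 + 6·0.3249 = 3.537.
Posterior precision = 1/σ₀² + n/σ² = 1/0.3249 + 6/1.5876 = (σ² + n·σ₀²)/(σ₀²σ²) = 3.537/(0.3249·1.5876); posterior variance σₙ² = σ₀²σ²/(σ² + n·σ₀²) = 0.3249·1.5876/3.537 = 0.145833.
Predictive variance for one new observation = σₙ² + σ² = 0.3249·1.5876/3.537 + 1.5876 = σ²·(σ₀² + 3.537)/3.537 = 1.5876·3.8619/3.537 = 1.733433; SD = √(1.5876·3.8619/3.537) = 1.3166.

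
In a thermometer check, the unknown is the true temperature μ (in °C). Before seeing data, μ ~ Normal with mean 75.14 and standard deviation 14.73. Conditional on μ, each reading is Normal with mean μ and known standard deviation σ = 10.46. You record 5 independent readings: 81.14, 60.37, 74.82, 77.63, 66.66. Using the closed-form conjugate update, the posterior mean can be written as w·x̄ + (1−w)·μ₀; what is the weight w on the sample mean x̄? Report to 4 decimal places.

For Normal data with known variance σ², a Normal(μ₀, σ₀²) prior on μ is conjugate. Posterior precision = 1/σ₀² + n/σ²; posterior mean is the precision-weighted average of μ₀ and x̄.
σ₀² = 14.73² = 216.9729, σ² = 10.46² = 109.4116. Prior precision 1/σ₀² = 1/216.9729; data precision n/σ² = 5/109.4116.
w = (n/σ²)/(1/σ₀² + n/σ²) = n·σ₀²/(σ² + n·σ₀²) = 5·216.9729/(109.4116 + 5·216.9729) = 1084.8645/1194.2761 = 0.9084.

0.9084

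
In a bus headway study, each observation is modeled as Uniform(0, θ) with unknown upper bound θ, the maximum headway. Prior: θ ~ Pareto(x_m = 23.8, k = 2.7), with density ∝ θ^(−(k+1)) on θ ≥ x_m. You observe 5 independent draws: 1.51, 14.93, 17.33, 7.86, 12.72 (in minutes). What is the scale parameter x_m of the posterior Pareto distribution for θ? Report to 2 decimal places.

23.80

A Pareto(scale x_m, shape k) prior on the upper bound θ of Uniform(0, θ) is conjugate: posterior is Pareto(max(x_m, max xᵢ), k + n).
Sample maximum = 17.33; prior scale x_m = 23.8 → posterior scale = max = 23.80.
Posterior shape = 2.7 + 5 = 7.7.
Posterior scale x_m = 23.80.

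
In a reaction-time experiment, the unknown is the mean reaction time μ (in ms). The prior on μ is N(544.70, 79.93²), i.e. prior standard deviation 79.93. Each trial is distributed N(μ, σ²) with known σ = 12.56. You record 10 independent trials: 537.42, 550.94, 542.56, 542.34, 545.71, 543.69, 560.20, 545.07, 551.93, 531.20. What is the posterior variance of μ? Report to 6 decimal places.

For Normal data with known variance σ², a Normal(μ₀, σ₀²) prior on μ is conjugate. Posterior precision = 1/σ₀² + n/σ²; posterior mean is the precision-weighted average of μ₀ and x̄.
σ₀² = 79.93² = 6388.8049, σ² = 12.56² = 157.7536; σ² + n·σ₀² = 157.7536 + 10·6388.8049 = 64045.8026.
Posterior precision = 1/σ₀² + n/σ² = 1/6388.8049 + 10/157.7536 = (σ² + n·σ₀²)/(σ₀²σ²) = 64045.8026/(6388.8049·157.7536); posterior variance σₙ² = σ₀²σ²/(σ² + n·σ₀²) = 6388.8049·157.7536/64045.8026 = 15.736503.

15.736503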